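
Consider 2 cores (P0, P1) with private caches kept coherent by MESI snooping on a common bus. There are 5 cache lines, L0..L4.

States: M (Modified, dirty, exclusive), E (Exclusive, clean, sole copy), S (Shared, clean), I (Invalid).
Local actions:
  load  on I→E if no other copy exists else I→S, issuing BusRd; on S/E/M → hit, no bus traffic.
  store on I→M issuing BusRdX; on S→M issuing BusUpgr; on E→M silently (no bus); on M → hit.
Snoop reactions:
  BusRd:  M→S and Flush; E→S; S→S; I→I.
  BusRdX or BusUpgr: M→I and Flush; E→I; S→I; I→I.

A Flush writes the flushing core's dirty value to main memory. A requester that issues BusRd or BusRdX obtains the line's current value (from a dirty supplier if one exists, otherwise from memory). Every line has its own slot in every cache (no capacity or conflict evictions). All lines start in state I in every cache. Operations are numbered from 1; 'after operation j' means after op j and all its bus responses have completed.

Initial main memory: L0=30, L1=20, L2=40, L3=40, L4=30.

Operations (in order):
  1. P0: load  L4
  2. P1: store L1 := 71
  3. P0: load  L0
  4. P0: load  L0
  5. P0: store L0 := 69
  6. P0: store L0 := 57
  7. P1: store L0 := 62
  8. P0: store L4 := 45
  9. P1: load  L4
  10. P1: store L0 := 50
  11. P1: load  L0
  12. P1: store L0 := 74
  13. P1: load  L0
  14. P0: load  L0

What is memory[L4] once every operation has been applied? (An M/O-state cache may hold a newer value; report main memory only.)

[1] P0: load  L4 | P0:E(30), P1:I | bus: BusRd
[2] P1: store L1 := 71 | P0:I, P1:M(71) | bus: BusRdX
[3] P0: load  L0 | P0:E(30), P1:I | bus: BusRd
[4] P0: load  L0 | P0:E(30), P1:I | bus: none
[5] P0: store L0 := 69 | P0:M(69), P1:I | bus: none
[6] P0: store L0 := 57 | P0:M(57), P1:I | bus: none
[7] P1: store L0 := 62 | P0:I, P1:M(62) | bus: BusRdX,Flush
[8] P0: store L4 := 45 | P0:M(45), P1:I | bus: none
[9] P1: load  L4 | P0:S(45), P1:S(45) | bus: BusRd,Flush
[10] P1: store L0 := 50 | P0:I, P1:M(50) | bus: none
[11] P1: load  L0 | P0:I, P1:M(50) | bus: none
[12] P1: store L0 := 74 | P0:I, P1:M(74) | bus: none
[13] P1: load  L0 | P0:I, P1:M(74) | bus: none
[14] P0: load  L0 | P0:S(74), P1:S(74) | bus: BusRd,Flush

memory[L4] = 45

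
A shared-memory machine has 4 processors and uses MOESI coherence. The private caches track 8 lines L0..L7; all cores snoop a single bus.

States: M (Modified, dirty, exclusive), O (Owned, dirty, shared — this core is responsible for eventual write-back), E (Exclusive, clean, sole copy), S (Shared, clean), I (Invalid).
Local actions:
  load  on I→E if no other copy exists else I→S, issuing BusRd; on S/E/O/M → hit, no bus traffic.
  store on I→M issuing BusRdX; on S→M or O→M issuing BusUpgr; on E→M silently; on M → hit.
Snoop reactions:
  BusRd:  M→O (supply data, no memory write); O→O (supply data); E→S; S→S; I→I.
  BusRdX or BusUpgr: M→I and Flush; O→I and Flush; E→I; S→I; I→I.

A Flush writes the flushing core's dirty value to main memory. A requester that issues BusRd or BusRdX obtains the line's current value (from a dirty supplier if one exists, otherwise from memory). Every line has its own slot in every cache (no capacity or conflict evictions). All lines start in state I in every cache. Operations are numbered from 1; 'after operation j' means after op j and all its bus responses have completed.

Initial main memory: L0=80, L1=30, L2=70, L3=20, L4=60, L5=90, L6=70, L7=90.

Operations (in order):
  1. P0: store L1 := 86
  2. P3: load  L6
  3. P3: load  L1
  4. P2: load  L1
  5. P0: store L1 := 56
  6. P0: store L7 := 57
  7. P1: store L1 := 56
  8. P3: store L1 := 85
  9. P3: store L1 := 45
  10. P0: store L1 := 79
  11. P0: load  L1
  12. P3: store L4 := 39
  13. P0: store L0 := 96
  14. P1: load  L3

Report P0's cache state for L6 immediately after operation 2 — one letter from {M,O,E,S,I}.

1. P0: store L1 := 86  bus=[BusRdX]  L1: P0=M P1=I P2=I P3=I  mem[L1]=30
2. P3: load  L6  bus=[BusRd]  L6: P0=I P1=I P2=I P3=E  mem[L6]=70
3. P3: load  L1  bus=[BusRd]  L1: P0=O P1=I P2=I P3=S  mem[L1]=30
4. P2: load  L1  bus=[BusRd]  L1: P0=O P1=I P2=S P3=S  mem[L1]=30
5. P0: store L1 := 56  bus=[BusUpgr]  L1: P0=M P1=I P2=I P3=I  mem[L1]=30
6. P0: store L7 := 57  bus=[BusRdX]  L7: P0=M P1=I P2=I P3=I  mem[L7]=90
7. P1: store L1 := 56  bus=[BusRdX,Flush]  L1: P0=I P1=M P2=I P3=I  mem[L1]=56
8. P3: store L1 := 85  bus=[BusRdX,Flush]  L1: P0=I P1=I P2=I P3=M  mem[L1]=56
9. P3: store L1 := 45  bus=[-]  L1: P0=I P1=I P2=I P3=M  mem[L1]=56
10. P0: store L1 := 79  bus=[BusRdX,Flush]  L1: P0=M P1=I P2=I P3=I  mem[L1]=45
11. P0: load  L1  bus=[-]  L1: P0=M P1=I P2=I P3=I  mem[L1]=45
12. P3: store L4 := 39  bus=[BusRdX]  L4: P0=I P1=I P2=I P3=M  mem[L4]=60
13. P0: store L0 := 96  bus=[BusRdX]  L0: P0=M P1=I P2=I P3=I  mem[L0]=80
14. P1: load  L3  bus=[BusRd]  L3: P0=I P1=E P2=I P3=I  mem[L3]=20

state = I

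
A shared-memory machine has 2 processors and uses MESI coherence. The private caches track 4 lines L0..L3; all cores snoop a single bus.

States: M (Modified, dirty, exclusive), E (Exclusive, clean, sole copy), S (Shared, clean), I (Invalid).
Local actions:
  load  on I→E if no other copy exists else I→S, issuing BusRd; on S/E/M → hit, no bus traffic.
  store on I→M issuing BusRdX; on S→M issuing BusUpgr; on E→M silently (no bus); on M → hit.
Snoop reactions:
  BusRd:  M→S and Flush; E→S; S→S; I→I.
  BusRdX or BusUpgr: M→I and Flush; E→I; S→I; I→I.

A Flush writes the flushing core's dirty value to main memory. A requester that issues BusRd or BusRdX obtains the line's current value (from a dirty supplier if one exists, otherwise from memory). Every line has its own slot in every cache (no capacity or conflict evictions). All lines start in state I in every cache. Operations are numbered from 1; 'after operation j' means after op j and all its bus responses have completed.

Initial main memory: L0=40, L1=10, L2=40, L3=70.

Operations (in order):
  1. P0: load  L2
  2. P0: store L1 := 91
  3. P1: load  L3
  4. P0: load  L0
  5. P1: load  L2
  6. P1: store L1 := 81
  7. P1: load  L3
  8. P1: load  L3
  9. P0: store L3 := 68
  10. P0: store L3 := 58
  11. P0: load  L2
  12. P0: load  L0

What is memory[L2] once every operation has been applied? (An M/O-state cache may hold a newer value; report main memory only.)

step 1: P0: load  L2  ⟶  EI  (L2)  txn=BusRd  M[L2]=40
step 2: P0: store L1 := 91  ⟶  MI  (L1)  txn=BusRdX  M[L1]=10
step 3: P1: load  L3  ⟶  IE  (L3)  txn=BusRd  M[L3]=70
step 4: P0: load  L0  ⟶  EI  (L0)  txn=BusRd  M[L0]=40
step 5: P1: load  L2  ⟶  SS  (L2)  txn=BusRd  M[L2]=40
step 6: P1: store L1 := 81  ⟶  IM  (L1)  txn=BusRdX+Flush  M[L1]=91
step 7: P1: load  L3  ⟶  IE  (L3)  txn=∅  M[L3]=70
step 8: P1: load  L3  ⟶  IE  (L3)  txn=∅  M[L3]=70
step 9: P0: store L3 := 68  ⟶  MI  (L3)  txn=BusRdX  M[L3]=70
step 10: P0: store L3 := 58  ⟶  MI  (L3)  txn=∅  M[L3]=70
step 11: P0: load  L2  ⟶  SS  (L2)  txn=∅  M[L2]=40
step 12: P0: load  L0  ⟶  EI  (L0)  txn=∅  M[L0]=40

memory[L2] = 40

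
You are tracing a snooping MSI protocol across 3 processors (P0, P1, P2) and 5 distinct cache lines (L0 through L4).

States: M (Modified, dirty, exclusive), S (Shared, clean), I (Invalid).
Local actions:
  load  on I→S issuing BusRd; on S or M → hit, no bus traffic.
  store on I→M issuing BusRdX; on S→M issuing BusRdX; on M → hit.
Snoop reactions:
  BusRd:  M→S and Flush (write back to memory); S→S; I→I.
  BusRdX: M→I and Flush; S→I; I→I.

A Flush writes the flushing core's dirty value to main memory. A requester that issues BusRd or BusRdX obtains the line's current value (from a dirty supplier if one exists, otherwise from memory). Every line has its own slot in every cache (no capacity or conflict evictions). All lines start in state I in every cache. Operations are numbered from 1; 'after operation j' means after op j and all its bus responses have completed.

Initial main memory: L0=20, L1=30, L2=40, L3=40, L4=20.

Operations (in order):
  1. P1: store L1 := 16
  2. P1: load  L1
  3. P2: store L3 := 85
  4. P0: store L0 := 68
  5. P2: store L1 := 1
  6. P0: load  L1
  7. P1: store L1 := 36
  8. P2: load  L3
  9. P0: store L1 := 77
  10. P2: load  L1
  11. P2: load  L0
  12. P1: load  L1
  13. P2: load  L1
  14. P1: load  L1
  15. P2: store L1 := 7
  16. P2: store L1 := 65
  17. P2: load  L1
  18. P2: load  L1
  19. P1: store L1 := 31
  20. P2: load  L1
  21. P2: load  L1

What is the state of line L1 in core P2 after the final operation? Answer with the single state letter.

state = S

1. P1: store L1 := 16  bus=[BusRdX]  L1: P0=I P1=M P2=I  mem[L1]=30
2. P1: load  L1  bus=[-]  L1: P0=I P1=M P2=I  mem[L1]=30
3. P2: store L3 := 85  bus=[BusRdX]  L3: P0=I P1=I P2=M  mem[L3]=40
4. P0: store L0 := 68  bus=[BusRdX]  L0: P0=M P1=I P2=I  mem[L0]=20
5. P2: store L1 := 1  bus=[BusRdX,Flush]  L1: P0=I P1=I P2=M  mem[L1]=16
6. P0: load  L1  bus=[BusRd,Flush]  L1: P0=S P1=I P2=S  mem[L1]=1
7. P1: store L1 := 36  bus=[BusRdX]  L1: P0=I P1=M P2=I  mem[L1]=1
8. P2: load  L3  bus=[-]  L3: P0=I P1=I P2=M  mem[L3]=40
9. P0: store L1 := 77  bus=[BusRdX,Flush]  L1: P0=M P1=I P2=I  mem[L1]=36
10. P2: load  L1  bus=[BusRd,Flush]  L1: P0=S P1=I P2=S  mem[L1]=77
11. P2: load  L0  bus=[BusRd,Flush]  L0: P0=S P1=I P2=S  mem[L0]=68
12. P1: load  L1  bus=[BusRd]  L1: P0=S P1=S P2=S  mem[L1]=77
13. P2: load  L1  bus=[-]  L1: P0=S P1=S P2=S  mem[L1]=77
14. P1: load  L1  bus=[-]  L1: P0=S P1=S P2=S  mem[L1]=77
15. P2: store L1 := 7  bus=[BusRdX]  L1: P0=I P1=I P2=M  mem[L1]=77
16. P2: store L1 := 65  bus=[-]  L1: P0=I P1=I P2=M  mem[L1]=77
17. P2: load  L1  bus=[-]  L1: P0=I P1=I P2=M  mem[L1]=77
18. P2: load  L1  bus=[-]  L1: P0=I P1=I P2=M  mem[L1]=77
19. P1: store L1 := 31  bus=[BusRdX,Flush]  L1: P0=I P1=M P2=I  mem[L1]=65
20. P2: load  L1  bus=[BusRd,Flush]  L1: P0=I P1=S P2=S  mem[L1]=31
21. P2: load  L1  bus=[-]  L1: P0=I P1=S P2=S  mem[L1]=31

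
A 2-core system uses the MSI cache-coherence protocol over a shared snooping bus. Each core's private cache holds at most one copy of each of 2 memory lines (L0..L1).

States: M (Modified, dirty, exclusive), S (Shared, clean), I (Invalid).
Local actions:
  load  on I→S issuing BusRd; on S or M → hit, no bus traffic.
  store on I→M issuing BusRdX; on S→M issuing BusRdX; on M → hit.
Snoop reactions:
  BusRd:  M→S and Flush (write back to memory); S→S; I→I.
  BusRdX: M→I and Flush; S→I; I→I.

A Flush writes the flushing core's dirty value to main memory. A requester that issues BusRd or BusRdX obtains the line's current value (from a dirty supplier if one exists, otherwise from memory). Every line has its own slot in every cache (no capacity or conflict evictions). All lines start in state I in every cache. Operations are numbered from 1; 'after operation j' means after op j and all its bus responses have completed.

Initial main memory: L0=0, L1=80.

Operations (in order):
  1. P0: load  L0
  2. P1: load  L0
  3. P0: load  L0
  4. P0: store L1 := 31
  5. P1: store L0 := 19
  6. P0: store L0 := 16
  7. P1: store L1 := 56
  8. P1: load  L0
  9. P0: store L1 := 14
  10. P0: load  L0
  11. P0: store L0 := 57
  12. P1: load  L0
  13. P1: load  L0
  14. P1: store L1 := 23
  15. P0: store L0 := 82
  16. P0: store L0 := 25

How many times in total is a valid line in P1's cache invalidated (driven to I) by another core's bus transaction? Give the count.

  op1 P0: load  L0 → S/I on L0; bus BusRd; mem=0
  op2 P1: load  L0 → S/S on L0; bus BusRd; mem=0
  op3 P0: load  L0 → S/S on L0; bus (none); mem=0
  op4 P0: store L1 := 31 → M/I on L1; bus BusRdX; mem=80
  op5 P1: store L0 := 19 → I/M on L0; bus BusRdX; mem=0
  op6 P0: store L0 := 16 → M/I on L0; bus BusRdX Flush; mem=19
  op7 P1: store L1 := 56 → I/M on L1; bus BusRdX Flush; mem=31
  op8 P1: load  L0 → S/S on L0; bus BusRd Flush; mem=16
  op9 P0: store L1 := 14 → M/I on L1; bus BusRdX Flush; mem=56
  op10 P0: load  L0 → S/S on L0; bus (none); mem=16
  op11 P0: store L0 := 57 → M/I on L0; bus BusRdX; mem=16
  op12 P1: load  L0 → S/S on L0; bus BusRd Flush; mem=57
  op13 P1: load  L0 → S/S on L0; bus (none); mem=57
  op14 P1: store L1 := 23 → I/M on L1; bus BusRdX Flush; mem=14
  op15 P0: store L0 := 82 → M/I on L0; bus BusRdX; mem=57
  op16 P0: store L0 := 25 → M/I on L0; bus (none); mem=57

invalidations = 4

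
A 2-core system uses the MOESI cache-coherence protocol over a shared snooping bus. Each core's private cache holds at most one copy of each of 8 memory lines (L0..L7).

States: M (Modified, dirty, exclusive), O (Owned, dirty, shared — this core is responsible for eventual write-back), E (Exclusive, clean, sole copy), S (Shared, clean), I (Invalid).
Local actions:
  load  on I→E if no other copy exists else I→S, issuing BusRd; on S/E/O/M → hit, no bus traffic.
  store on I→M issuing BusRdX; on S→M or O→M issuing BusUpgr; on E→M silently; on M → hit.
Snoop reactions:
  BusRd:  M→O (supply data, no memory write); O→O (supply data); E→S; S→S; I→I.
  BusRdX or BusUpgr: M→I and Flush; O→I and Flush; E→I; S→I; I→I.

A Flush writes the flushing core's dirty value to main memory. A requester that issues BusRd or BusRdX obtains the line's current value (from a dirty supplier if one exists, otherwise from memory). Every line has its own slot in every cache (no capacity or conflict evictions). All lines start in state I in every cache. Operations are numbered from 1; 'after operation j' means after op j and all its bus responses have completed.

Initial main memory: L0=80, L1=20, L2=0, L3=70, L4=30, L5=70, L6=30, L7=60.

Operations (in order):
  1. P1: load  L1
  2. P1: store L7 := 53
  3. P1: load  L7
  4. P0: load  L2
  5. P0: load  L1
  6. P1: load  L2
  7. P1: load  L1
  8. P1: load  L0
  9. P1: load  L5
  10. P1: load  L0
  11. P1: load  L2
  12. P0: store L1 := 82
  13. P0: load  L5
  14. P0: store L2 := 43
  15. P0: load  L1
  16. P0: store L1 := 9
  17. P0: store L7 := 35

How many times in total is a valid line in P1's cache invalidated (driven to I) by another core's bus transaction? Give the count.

invalidations = 3

1. P1: load  L1  bus=[BusRd]  L1: P0=I P1=E  mem[L1]=20
2. P1: store L7 := 53  bus=[BusRdX]  L7: P0=I P1=M  mem[L7]=60
3. P1: load  L7  bus=[-]  L7: P0=I P1=M  mem[L7]=60
4. P0: load  L2  bus=[BusRd]  L2: P0=E P1=I  mem[L2]=0
5. P0: load  L1  bus=[BusRd]  L1: P0=S P1=S  mem[L1]=20
6. P1: load  L2  bus=[BusRd]  L2: P0=S P1=S  mem[L2]=0
7. P1: load  L1  bus=[-]  L1: P0=S P1=S  mem[L1]=20
8. P1: load  L0  bus=[BusRd]  L0: P0=I P1=E  mem[L0]=80
9. P1: load  L5  bus=[BusRd]  L5: P0=I P1=E  mem[L5]=70
10. P1: load  L0  bus=[-]  L0: P0=I P1=E  mem[L0]=80
11. P1: load  L2  bus=[-]  L2: P0=S P1=S  mem[L2]=0
12. P0: store L1 := 82  bus=[BusUpgr]  L1: P0=M P1=I  mem[L1]=20
13. P0: load  L5  bus=[BusRd]  L5: P0=S P1=S  mem[L5]=70
14. P0: store L2 := 43  bus=[BusUpgr]  L2: P0=M P1=I  mem[L2]=0
15. P0: load  L1  bus=[-]  L1: P0=M P1=I  mem[L1]=20
16. P0: store L1 := 9  bus=[-]  L1: P0=M P1=I  mem[L1]=20
17. P0: store L7 := 35  bus=[BusRdX,Flush]  L7: P0=M P1=I  mem[L7]=53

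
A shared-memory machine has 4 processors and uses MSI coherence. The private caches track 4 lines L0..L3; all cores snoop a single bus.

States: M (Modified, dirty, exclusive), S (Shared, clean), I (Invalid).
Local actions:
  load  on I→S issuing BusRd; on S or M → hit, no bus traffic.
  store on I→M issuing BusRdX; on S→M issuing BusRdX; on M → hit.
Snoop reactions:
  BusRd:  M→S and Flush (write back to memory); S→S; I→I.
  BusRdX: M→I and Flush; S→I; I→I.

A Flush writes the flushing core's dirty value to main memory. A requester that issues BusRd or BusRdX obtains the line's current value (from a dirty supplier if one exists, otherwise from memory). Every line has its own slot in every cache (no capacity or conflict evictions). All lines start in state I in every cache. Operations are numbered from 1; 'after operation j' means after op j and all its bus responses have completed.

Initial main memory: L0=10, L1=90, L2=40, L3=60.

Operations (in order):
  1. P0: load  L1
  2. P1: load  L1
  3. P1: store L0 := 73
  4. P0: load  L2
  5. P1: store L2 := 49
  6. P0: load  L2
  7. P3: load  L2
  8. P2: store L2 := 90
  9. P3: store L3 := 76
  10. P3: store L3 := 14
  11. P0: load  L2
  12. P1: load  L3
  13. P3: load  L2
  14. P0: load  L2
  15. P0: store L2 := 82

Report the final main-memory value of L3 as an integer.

[1] P0: load  L1 | P0:S(90), P1:I, P2:I, P3:I | bus: BusRd
[2] P1: load  L1 | P0:S(90), P1:S(90), P2:I, P3:I | bus: BusRd
[3] P1: store L0 := 73 | P0:I, P1:M(73), P2:I, P3:I | bus: BusRdX
[4] P0: load  L2 | P0:S(40), P1:I, P2:I, P3:I | bus: BusRd
[5] P1: store L2 := 49 | P0:I, P1:M(49), P2:I, P3:I | bus: BusRdX
[6] P0: load  L2 | P0:S(49), P1:S(49), P2:I, P3:I | bus: BusRd,Flush
[7] P3: load  L2 | P0:S(49), P1:S(49), P2:I, P3:S(49) | bus: BusRd
[8] P2: store L2 := 90 | P0:I, P1:I, P2:M(90), P3:I | bus: BusRdX
[9] P3: store L3 := 76 | P0:I, P1:I, P2:I, P3:M(76) | bus: BusRdX
[10] P3: store L3 := 14 | P0:I, P1:I, P2:I, P3:M(14) | bus: none
[11] P0: load  L2 | P0:S(90), P1:I, P2:S(90), P3:I | bus: BusRd,Flush
[12] P1: load  L3 | P0:I, P1:S(14), P2:I, P3:S(14) | bus: BusRd,Flush
[13] P3: load  L2 | P0:S(90), P1:I, P2:S(90), P3:S(90) | bus: BusRd
[14] P0: load  L2 | P0:S(90), P1:I, P2:S(90), P3:S(90) | bus: none
[15] P0: store L2 := 82 | P0:M(82), P1:I, P2:I, P3:I | bus: BusRdX

memory[L3] = 14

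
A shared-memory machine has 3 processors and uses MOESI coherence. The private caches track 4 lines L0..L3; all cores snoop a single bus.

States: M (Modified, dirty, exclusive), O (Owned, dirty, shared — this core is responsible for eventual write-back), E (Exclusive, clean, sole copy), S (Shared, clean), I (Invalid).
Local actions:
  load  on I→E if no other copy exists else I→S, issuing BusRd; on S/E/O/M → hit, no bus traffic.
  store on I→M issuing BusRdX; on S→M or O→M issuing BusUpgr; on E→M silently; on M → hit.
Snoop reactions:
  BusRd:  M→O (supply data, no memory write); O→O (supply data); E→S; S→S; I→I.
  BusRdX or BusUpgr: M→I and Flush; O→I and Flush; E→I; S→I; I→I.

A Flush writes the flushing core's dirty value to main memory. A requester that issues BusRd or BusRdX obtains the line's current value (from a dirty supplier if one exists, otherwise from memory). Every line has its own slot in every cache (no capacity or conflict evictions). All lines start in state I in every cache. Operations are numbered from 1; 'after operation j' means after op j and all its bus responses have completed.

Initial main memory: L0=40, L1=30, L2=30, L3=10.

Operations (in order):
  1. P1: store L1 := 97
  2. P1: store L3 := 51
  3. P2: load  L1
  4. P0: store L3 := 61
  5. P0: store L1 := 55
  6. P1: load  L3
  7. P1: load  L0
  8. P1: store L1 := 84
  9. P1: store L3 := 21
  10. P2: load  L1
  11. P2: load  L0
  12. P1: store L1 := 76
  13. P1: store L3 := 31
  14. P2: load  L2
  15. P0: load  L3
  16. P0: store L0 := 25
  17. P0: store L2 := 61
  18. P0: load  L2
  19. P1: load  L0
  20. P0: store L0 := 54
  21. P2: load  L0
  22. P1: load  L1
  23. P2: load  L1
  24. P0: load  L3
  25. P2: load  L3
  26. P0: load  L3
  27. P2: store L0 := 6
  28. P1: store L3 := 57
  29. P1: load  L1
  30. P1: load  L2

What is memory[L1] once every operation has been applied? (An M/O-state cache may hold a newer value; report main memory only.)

step 1: P1: store L1 := 97  ⟶  IMI  (L1)  txn=BusRdX  M[L1]=30
step 2: P1: store L3 := 51  ⟶  IMI  (L3)  txn=BusRdX  M[L3]=10
step 3: P2: load  L1  ⟶  IOS  (L1)  txn=BusRd  M[L1]=30
step 4: P0: store L3 := 61  ⟶  MII  (L3)  txn=BusRdX+Flush  M[L3]=51
step 5: P0: store L1 := 55  ⟶  MII  (L1)  txn=BusRdX+Flush  M[L1]=97
step 6: P1: load  L3  ⟶  OSI  (L3)  txn=BusRd  M[L3]=51
step 7: P1: load  L0  ⟶  IEI  (L0)  txn=BusRd  M[L0]=40
step 8: P1: store L1 := 84  ⟶  IMI  (L1)  txn=BusRdX+Flush  M[L1]=55
step 9: P1: store L3 := 21  ⟶  IMI  (L3)  txn=BusUpgr+Flush  M[L3]=61
step 10: P2: load  L1  ⟶  IOS  (L1)  txn=BusRd  M[L1]=55
step 11: P2: load  L0  ⟶  ISS  (L0)  txn=BusRd  M[L0]=40
step 12: P1: store L1 := 76  ⟶  IMI  (L1)  txn=BusUpgr  M[L1]=55
step 13: P1: store L3 := 31  ⟶  IMI  (L3)  txn=∅  M[L3]=61
step 14: P2: load  L2  ⟶  IIE  (L2)  txn=BusRd  M[L2]=30
step 15: P0: load  L3  ⟶  SOI  (L3)  txn=BusRd  M[L3]=61
step 16: P0: store L0 := 25  ⟶  MII  (L0)  txn=BusRdX  M[L0]=40
step 17: P0: store L2 := 61  ⟶  MII  (L2)  txn=BusRdX  M[L2]=30
step 18: P0: load  L2  ⟶  MII  (L2)  txn=∅  M[L2]=30
step 19: P1: load  L0  ⟶  OSI  (L0)  txn=BusRd  M[L0]=40
step 20: P0: store L0 := 54  ⟶  MII  (L0)  txn=BusUpgr  M[L0]=40
step 21: P2: load  L0  ⟶  OIS  (L0)  txn=BusRd  M[L0]=40
step 22: P1: load  L1  ⟶  IMI  (L1)  txn=∅  M[L1]=55
step 23: P2: load  L1  ⟶  IOS  (L1)  txn=BusRd  M[L1]=55
step 24: P0: load  L3  ⟶  SOI  (L3)  txn=∅  M[L3]=61
step 25: P2: load  L3  ⟶  SOS  (L3)  txn=BusRd  M[L3]=61
step 26: P0: load  L3  ⟶  SOS  (L3)  txn=∅  M[L3]=61
step 27: P2: store L0 := 6  ⟶  IIM  (L0)  txn=BusUpgr+Flush  M[L0]=54
step 28: P1: store L3 := 57  ⟶  IMI  (L3)  txn=BusUpgr  M[L3]=61
step 29: P1: load  L1  ⟶  IOS  (L1)  txn=∅  M[L1]=55
step 30: P1: load  L2  ⟶  OSI  (L2)  txn=BusRd  M[L2]=30

memory[L1] = 55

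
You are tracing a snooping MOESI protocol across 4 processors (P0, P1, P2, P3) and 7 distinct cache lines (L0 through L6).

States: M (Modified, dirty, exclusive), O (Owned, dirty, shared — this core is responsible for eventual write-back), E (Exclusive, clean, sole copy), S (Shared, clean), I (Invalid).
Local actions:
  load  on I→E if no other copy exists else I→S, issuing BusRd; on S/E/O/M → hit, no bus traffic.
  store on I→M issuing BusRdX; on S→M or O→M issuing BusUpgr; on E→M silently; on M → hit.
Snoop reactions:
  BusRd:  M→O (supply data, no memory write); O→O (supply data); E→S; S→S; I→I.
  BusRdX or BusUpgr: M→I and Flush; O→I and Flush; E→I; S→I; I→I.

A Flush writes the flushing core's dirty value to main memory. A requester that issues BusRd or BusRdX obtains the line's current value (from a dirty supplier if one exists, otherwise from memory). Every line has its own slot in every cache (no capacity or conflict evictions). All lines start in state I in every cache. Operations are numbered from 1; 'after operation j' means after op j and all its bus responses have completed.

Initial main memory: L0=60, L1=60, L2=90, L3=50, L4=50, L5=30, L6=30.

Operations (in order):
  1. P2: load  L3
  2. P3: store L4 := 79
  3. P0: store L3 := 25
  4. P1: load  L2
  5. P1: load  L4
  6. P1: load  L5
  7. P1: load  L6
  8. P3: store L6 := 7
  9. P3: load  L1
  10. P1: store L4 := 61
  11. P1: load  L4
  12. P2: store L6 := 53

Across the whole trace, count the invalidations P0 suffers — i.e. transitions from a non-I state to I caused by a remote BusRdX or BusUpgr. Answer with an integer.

invalidations = 0

[1] P2: load  L3 | P0:I, P1:I, P2:E(50), P3:I | bus: BusRd
[2] P3: store L4 := 79 | P0:I, P1:I, P2:I, P3:M(79) | bus: BusRdX
[3] P0: store L3 := 25 | P0:M(25), P1:I, P2:I, P3:I | bus: BusRdX
[4] P1: load  L2 | P0:I, P1:E(90), P2:I, P3:I | bus: BusRd
[5] P1: load  L4 | P0:I, P1:S(79), P2:I, P3:O(79) | bus: BusRd
[6] P1: load  L5 | P0:I, P1:E(30), P2:I, P3:I | bus: BusRd
[7] P1: load  L6 | P0:I, P1:E(30), P2:I, P3:I | bus: BusRd
[8] P3: store L6 := 7 | P0:I, P1:I, P2:I, P3:M(7) | bus: BusRdX
[9] P3: load  L1 | P0:I, P1:I, P2:I, P3:E(60) | bus: BusRd
[10] P1: store L4 := 61 | P0:I, P1:M(61), P2:I, P3:I | bus: BusUpgr,Flush
[11] P1: load  L4 | P0:I, P1:M(61), P2:I, P3:I | bus: none
[12] P2: store L6 := 53 | P0:I, P1:I, P2:M(53), P3:I | bus: BusRdX,Flush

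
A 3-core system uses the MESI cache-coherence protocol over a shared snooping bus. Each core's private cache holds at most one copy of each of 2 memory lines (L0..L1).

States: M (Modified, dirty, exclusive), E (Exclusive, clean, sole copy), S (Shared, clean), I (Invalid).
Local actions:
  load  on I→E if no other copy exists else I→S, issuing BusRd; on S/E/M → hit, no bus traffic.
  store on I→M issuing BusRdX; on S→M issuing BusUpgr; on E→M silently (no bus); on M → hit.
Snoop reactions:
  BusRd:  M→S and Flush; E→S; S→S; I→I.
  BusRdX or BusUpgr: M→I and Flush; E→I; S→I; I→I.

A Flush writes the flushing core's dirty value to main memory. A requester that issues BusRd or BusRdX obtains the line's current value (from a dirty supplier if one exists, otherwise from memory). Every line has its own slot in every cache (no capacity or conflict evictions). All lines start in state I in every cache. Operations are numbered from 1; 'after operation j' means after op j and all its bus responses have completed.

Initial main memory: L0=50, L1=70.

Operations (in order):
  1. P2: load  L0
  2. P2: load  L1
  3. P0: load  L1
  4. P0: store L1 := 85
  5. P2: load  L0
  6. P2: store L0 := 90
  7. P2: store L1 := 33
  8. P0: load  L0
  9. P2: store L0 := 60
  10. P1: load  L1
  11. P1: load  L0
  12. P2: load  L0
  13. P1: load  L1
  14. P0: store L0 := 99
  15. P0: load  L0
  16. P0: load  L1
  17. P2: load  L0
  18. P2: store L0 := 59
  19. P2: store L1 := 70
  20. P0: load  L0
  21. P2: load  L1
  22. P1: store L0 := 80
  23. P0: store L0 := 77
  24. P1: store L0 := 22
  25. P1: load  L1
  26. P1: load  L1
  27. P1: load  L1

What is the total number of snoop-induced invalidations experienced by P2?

1. P2: load  L0  bus=[BusRd]  L0: P0=I P1=I P2=E  mem[L0]=50
2. P2: load  L1  bus=[BusRd]  L1: P0=I P1=I P2=E  mem[L1]=70
3. P0: load  L1  bus=[BusRd]  L1: P0=S P1=I P2=S  mem[L1]=70
4. P0: store L1 := 85  bus=[BusUpgr]  L1: P0=M P1=I P2=I  mem[L1]=70
5. P2: load  L0  bus=[-]  L0: P0=I P1=I P2=E  mem[L0]=50
6. P2: store L0 := 90  bus=[-]  L0: P0=I P1=I P2=M  mem[L0]=50
7. P2: store L1 := 33  bus=[BusRdX,Flush]  L1: P0=I P1=I P2=M  mem[L1]=85
8. P0: load  L0  bus=[BusRd,Flush]  L0: P0=S P1=I P2=S  mem[L0]=90
9. P2: store L0 := 60  bus=[BusUpgr]  L0: P0=I P1=I P2=M  mem[L0]=90
10. P1: load  L1  bus=[BusRd,Flush]  L1: P0=I P1=S P2=S  mem[L1]=33
11. P1: load  L0  bus=[BusRd,Flush]  L0: P0=I P1=S P2=S  mem[L0]=60
12. P2: load  L0  bus=[-]  L0: P0=I P1=S P2=S  mem[L0]=60
13. P1: load  L1  bus=[-]  L1: P0=I P1=S P2=S  mem[L1]=33
14. P0: store L0 := 99  bus=[BusRdX]  L0: P0=M P1=I P2=I  mem[L0]=60
15. P0: load  L0  bus=[-]  L0: P0=M P1=I P2=I  mem[L0]=60
16. P0: load  L1  bus=[BusRd]  L1: P0=S P1=S P2=S  mem[L1]=33
17. P2: load  L0  bus=[BusRd,Flush]  L0: P0=S P1=I P2=S  mem[L0]=99
18. P2: store L0 := 59  bus=[BusUpgr]  L0: P0=I P1=I P2=M  mem[L0]=99
19. P2: store L1 := 70  bus=[BusUpgr]  L1: P0=I P1=I P2=M  mem[L1]=33
20. P0: load  L0  bus=[BusRd,Flush]  L0: P0=S P1=I P2=S  mem[L0]=59
21. P2: load  L1  bus=[-]  L1: P0=I P1=I P2=M  mem[L1]=33
22. P1: store L0 := 80  bus=[BusRdX]  L0: P0=I P1=M P2=I  mem[L0]=59
23. P0: store L0 := 77  bus=[BusRdX,Flush]  L0: P0=M P1=I P2=I  mem[L0]=80
24. P1: store L0 := 22  bus=[BusRdX,Flush]  L0: P0=I P1=M P2=I  mem[L0]=77
25. P1: load  L1  bus=[BusRd,Flush]  L1: P0=I P1=S P2=S  mem[L1]=70
26. P1: load  L1  bus=[-]  L1: P0=I P1=S P2=S  mem[L1]=70
27. P1: load  L1  bus=[-]  L1: P0=I P1=S P2=S  mem[L1]=70

invalidations = 3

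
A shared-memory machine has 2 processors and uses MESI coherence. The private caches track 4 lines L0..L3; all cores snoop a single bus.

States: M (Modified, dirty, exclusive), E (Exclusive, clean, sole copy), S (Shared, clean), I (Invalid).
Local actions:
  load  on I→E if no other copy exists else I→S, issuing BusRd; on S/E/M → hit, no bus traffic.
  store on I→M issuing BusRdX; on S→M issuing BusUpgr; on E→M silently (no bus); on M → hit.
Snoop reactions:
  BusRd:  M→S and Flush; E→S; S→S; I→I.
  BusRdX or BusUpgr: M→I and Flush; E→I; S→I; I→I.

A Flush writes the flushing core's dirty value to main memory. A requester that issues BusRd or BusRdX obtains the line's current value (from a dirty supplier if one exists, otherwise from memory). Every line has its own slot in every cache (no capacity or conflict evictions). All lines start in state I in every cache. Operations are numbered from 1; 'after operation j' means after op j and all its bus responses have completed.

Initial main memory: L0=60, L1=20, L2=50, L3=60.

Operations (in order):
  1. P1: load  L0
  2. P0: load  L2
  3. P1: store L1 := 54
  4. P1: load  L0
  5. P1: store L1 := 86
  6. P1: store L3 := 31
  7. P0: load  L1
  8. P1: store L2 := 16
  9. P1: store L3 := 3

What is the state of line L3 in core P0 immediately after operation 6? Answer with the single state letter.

state = I

1. P1: load  L0  bus=[BusRd]  L0: P0=I P1=E  mem[L0]=60
2. P0: load  L2  bus=[BusRd]  L2: P0=E P1=I  mem[L2]=50
3. P1: store L1 := 54  bus=[BusRdX]  L1: P0=I P1=M  mem[L1]=20
4. P1: load  L0  bus=[-]  L0: P0=I P1=E  mem[L0]=60
5. P1: store L1 := 86  bus=[-]  L1: P0=I P1=M  mem[L1]=20
6. P1: store L3 := 31  bus=[BusRdX]  L3: P0=I P1=M  mem[L3]=60
7. P0: load  L1  bus=[BusRd,Flush]  L1: P0=S P1=S  mem[L1]=86
8. P1: store L2 := 16  bus=[BusRdX]  L2: P0=I P1=M  mem[L2]=50
9. P1: store L3 := 3  bus=[-]  L3: P0=I P1=M  mem[L3]=60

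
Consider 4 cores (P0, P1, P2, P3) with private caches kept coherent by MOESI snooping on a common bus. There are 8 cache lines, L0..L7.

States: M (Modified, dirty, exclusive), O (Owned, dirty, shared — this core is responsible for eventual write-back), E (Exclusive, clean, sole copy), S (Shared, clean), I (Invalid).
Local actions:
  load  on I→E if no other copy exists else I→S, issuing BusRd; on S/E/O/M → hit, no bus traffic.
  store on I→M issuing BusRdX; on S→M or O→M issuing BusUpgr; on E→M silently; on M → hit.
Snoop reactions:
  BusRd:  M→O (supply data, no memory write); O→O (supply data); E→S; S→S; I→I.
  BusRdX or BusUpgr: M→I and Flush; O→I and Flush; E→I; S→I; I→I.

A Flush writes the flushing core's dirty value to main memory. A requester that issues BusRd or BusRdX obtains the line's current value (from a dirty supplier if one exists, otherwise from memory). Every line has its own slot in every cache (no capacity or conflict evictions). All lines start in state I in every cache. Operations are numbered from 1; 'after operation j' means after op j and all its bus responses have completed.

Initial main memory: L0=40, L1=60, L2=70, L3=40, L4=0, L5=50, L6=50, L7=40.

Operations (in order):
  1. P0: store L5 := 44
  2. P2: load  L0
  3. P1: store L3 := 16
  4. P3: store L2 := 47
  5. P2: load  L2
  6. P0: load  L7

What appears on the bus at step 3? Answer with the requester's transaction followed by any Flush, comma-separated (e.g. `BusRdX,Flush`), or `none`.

bus = BusRdX

1. P0: store L5 := 44  bus=[BusRdX]  L5: P0=M P1=I P2=I P3=I  mem[L5]=50
2. P2: load  L0  bus=[BusRd]  L0: P0=I P1=I P2=E P3=I  mem[L0]=40
3. P1: store L3 := 16  bus=[BusRdX]  L3: P0=I P1=M P2=I P3=I  mem[L3]=40
4. P3: store L2 := 47  bus=[BusRdX]  L2: P0=I P1=I P2=I P3=M  mem[L2]=70
5. P2: load  L2  bus=[BusRd]  L2: P0=I P1=I P2=S P3=O  mem[L2]=70
6. P0: load  L7  bus=[BusRd]  L7: P0=E P1=I P2=I P3=I  mem[L7]=40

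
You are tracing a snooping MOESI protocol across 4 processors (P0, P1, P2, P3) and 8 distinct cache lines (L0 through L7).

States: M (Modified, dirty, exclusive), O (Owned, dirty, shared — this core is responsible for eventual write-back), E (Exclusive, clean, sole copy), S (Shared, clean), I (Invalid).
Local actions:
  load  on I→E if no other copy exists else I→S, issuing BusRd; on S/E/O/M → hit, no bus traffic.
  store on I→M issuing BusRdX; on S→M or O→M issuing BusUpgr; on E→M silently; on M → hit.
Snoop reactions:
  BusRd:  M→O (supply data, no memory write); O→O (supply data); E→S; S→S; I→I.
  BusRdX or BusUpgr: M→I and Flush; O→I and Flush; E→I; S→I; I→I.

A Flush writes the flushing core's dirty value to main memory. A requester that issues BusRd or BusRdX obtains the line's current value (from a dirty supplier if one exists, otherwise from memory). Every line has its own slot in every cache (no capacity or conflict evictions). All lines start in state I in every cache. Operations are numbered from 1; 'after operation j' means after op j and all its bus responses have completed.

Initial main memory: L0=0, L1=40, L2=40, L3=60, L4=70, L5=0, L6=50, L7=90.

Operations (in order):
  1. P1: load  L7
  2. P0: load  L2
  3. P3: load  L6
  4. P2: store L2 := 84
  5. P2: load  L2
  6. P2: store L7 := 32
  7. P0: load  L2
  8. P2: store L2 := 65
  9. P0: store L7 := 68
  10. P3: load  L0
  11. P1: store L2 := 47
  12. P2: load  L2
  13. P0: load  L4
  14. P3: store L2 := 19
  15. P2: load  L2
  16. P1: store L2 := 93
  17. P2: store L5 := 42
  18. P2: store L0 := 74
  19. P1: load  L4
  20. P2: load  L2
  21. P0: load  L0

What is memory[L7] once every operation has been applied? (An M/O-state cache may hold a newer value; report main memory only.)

[1] P1: load  L7 | P0:I, P1:E(90), P2:I, P3:I | bus: BusRd
[2] P0: load  L2 | P0:E(40), P1:I, P2:I, P3:I | bus: BusRd
[3] P3: load  L6 | P0:I, P1:I, P2:I, P3:E(50) | bus: BusRd
[4] P2: store L2 := 84 | P0:I, P1:I, P2:M(84), P3:I | bus: BusRdX
[5] P2: load  L2 | P0:I, P1:I, P2:M(84), P3:I | bus: none
[6] P2: store L7 := 32 | P0:I, P1:I, P2:M(32), P3:I | bus: BusRdX
[7] P0: load  L2 | P0:S(84), P1:I, P2:O(84), P3:I | bus: BusRd
[8] P2: store L2 := 65 | P0:I, P1:I, P2:M(65), P3:I | bus: BusUpgr
[9] P0: store L7 := 68 | P0:M(68), P1:I, P2:I, P3:I | bus: BusRdX,Flush
[10] P3: load  L0 | P0:I, P1:I, P2:I, P3:E(0) | bus: BusRd
[11] P1: store L2 := 47 | P0:I, P1:M(47), P2:I, P3:I | bus: BusRdX,Flush
[12] P2: load  L2 | P0:I, P1:O(47), P2:S(47), P3:I | bus: BusRd
[13] P0: load  L4 | P0:E(70), P1:I, P2:I, P3:I | bus: BusRd
[14] P3: store L2 := 19 | P0:I, P1:I, P2:I, P3:M(19) | bus: BusRdX,Flush
[15] P2: load  L2 | P0:I, P1:I, P2:S(19), P3:O(19) | bus: BusRd
[16] P1: store L2 := 93 | P0:I, P1:M(93), P2:I, P3:I | bus: BusRdX,Flush
[17] P2: store L5 := 42 | P0:I, P1:I, P2:M(42), P3:I | bus: BusRdX
[18] P2: store L0 := 74 | P0:I, P1:I, P2:M(74), P3:I | bus: BusRdX
[19] P1: load  L4 | P0:S(70), P1:S(70), P2:I, P3:I | bus: BusRd
[20] P2: load  L2 | P0:I, P1:O(93), P2:S(93), P3:I | bus: BusRd
[21] P0: load  L0 | P0:S(74), P1:I, P2:O(74), P3:I | bus: BusRd

memory[L7] = 32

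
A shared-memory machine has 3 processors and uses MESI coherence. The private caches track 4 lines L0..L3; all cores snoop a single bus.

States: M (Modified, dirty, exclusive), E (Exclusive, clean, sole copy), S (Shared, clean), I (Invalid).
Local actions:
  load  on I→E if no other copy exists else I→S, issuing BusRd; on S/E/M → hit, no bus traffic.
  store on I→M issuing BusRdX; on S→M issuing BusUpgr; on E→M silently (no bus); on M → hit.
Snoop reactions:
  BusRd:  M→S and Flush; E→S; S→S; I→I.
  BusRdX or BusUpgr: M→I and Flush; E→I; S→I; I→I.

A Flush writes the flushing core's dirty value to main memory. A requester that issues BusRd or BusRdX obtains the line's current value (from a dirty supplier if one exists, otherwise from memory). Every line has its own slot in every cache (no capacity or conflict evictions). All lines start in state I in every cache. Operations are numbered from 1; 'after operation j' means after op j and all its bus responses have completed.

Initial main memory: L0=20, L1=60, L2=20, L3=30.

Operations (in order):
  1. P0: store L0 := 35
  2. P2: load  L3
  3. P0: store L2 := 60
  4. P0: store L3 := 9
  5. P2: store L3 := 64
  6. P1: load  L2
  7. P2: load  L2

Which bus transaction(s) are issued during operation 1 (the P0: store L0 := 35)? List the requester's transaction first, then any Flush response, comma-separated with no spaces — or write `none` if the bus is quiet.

[1] P0: store L0 := 35 | P0:M(35), P1:I, P2:I | bus: BusRdX
[2] P2: load  L3 | P0:I, P1:I, P2:E(30) | bus: BusRd
[3] P0: store L2 := 60 | P0:M(60), P1:I, P2:I | bus: BusRdX
[4] P0: store L3 := 9 | P0:M(9), P1:I, P2:I | bus: BusRdX
[5] P2: store L3 := 64 | P0:I, P1:I, P2:M(64) | bus: BusRdX,Flush
[6] P1: load  L2 | P0:S(60), P1:S(60), P2:I | bus: BusRd,Flush
[7] P2: load  L2 | P0:S(60), P1:S(60), P2:S(60) | bus: BusRd

bus = BusRdX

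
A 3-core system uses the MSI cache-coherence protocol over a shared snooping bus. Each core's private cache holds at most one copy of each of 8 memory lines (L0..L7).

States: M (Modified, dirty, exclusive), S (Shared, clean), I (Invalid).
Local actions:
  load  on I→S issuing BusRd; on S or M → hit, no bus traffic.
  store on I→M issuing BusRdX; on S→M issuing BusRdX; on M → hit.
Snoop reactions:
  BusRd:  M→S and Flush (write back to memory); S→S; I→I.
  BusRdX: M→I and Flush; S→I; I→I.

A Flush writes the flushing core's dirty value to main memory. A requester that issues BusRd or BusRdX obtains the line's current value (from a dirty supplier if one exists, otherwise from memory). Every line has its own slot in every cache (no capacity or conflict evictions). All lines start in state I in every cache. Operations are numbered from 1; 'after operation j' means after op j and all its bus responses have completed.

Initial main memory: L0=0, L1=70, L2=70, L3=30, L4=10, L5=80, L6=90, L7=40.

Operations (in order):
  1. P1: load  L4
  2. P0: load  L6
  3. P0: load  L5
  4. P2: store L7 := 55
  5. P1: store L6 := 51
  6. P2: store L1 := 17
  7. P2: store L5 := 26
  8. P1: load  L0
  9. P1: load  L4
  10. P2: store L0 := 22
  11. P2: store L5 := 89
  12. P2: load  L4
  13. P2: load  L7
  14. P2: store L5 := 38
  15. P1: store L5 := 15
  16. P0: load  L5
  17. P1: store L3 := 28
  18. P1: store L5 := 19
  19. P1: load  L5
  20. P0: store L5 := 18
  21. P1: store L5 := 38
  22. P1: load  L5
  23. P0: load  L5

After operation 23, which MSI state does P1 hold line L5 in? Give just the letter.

[1] P1: load  L4 | P0:I, P1:S(10), P2:I | bus: BusRd
[2] P0: load  L6 | P0:S(90), P1:I, P2:I | bus: BusRd
[3] P0: load  L5 | P0:S(80), P1:I, P2:I | bus: BusRd
[4] P2: store L7 := 55 | P0:I, P1:I, P2:M(55) | bus: BusRdX
[5] P1: store L6 := 51 | P0:I, P1:M(51), P2:I | bus: BusRdX
[6] P2: store L1 := 17 | P0:I, P1:I, P2:M(17) | bus: BusRdX
[7] P2: store L5 := 26 | P0:I, P1:I, P2:M(26) | bus: BusRdX
[8] P1: load  L0 | P0:I, P1:S(0), P2:I | bus: BusRd
[9] P1: load  L4 | P0:I, P1:S(10), P2:I | bus: none
[10] P2: store L0 := 22 | P0:I, P1:I, P2:M(22) | bus: BusRdX
[11] P2: store L5 := 89 | P0:I, P1:I, P2:M(89) | bus: none
[12] P2: load  L4 | P0:I, P1:S(10), P2:S(10) | bus: BusRd
[13] P2: load  L7 | P0:I, P1:I, P2:M(55) | bus: none
[14] P2: store L5 := 38 | P0:I, P1:I, P2:M(38) | bus: none
[15] P1: store L5 := 15 | P0:I, P1:M(15), P2:I | bus: BusRdX,Flush
[16] P0: load  L5 | P0:S(15), P1:S(15), P2:I | bus: BusRd,Flush
[17] P1: store L3 := 28 | P0:I, P1:M(28), P2:I | bus: BusRdX
[18] P1: store L5 := 19 | P0:I, P1:M(19), P2:I | bus: BusRdX
[19] P1: load  L5 | P0:I, P1:M(19), P2:I | bus: none
[20] P0: store L5 := 18 | P0:M(18), P1:I, P2:I | bus: BusRdX,Flush
[21] P1: store L5 := 38 | P0:I, P1:M(38), P2:I | bus: BusRdX,Flush
[22] P1: load  L5 | P0:I, P1:M(38), P2:I | bus: none
[23] P0: load  L5 | P0:S(38), P1:S(38), P2:I | bus: BusRd,Flush

state = S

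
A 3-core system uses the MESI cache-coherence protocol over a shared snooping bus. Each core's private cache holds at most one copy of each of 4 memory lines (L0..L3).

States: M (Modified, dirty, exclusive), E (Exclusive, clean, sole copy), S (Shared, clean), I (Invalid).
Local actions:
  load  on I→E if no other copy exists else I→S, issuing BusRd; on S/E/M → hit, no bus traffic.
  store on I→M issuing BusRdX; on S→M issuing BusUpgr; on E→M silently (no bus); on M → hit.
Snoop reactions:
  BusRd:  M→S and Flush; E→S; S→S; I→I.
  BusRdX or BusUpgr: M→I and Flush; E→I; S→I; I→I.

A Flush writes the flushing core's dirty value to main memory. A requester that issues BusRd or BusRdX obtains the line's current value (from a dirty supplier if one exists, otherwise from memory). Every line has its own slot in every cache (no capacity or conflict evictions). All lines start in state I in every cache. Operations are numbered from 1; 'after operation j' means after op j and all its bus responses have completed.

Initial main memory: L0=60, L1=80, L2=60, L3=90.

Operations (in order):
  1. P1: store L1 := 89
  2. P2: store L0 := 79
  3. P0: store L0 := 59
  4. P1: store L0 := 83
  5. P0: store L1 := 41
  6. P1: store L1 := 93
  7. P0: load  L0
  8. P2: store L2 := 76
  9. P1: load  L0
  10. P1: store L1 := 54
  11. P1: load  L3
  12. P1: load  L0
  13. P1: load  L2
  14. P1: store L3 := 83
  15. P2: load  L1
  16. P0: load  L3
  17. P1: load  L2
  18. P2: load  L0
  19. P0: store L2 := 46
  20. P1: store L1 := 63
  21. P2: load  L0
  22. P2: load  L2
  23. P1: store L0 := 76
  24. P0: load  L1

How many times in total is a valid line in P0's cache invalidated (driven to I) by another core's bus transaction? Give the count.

step 1: P1: store L1 := 89  ⟶  IMI  (L1)  txn=BusRdX  M[L1]=80
step 2: P2: store L0 := 79  ⟶  IIM  (L0)  txn=BusRdX  M[L0]=60
step 3: P0: store L0 := 59  ⟶  MII  (L0)  txn=BusRdX+Flush  M[L0]=79
step 4: P1: store L0 := 83  ⟶  IMI  (L0)  txn=BusRdX+Flush  M[L0]=59
step 5: P0: store L1 := 41  ⟶  MII  (L1)  txn=BusRdX+Flush  M[L1]=89
step 6: P1: store L1 := 93  ⟶  IMI  (L1)  txn=BusRdX+Flush  M[L1]=41
step 7: P0: load  L0  ⟶  SSI  (L0)  txn=BusRd+Flush  M[L0]=83
step 8: P2: store L2 := 76  ⟶  IIM  (L2)  txn=BusRdX  M[L2]=60
step 9: P1: load  L0  ⟶  SSI  (L0)  txn=∅  M[L0]=83
step 10: P1: store L1 := 54  ⟶  IMI  (L1)  txn=∅  M[L1]=41
step 11: P1: load  L3  ⟶  IEI  (L3)  txn=BusRd  M[L3]=90
step 12: P1: load  L0  ⟶  SSI  (L0)  txn=∅  M[L0]=83
step 13: P1: load  L2  ⟶  ISS  (L2)  txn=BusRd+Flush  M[L2]=76
step 14: P1: store L3 := 83  ⟶  IMI  (L3)  txn=∅  M[L3]=90
step 15: P2: load  L1  ⟶  ISS  (L1)  txn=BusRd+Flush  M[L1]=54
step 16: P0: load  L3  ⟶  SSI  (L3)  txn=BusRd+Flush  M[L3]=83
step 17: P1: load  L2  ⟶  ISS  (L2)  txn=∅  M[L2]=76
step 18: P2: load  L0  ⟶  SSS  (L0)  txn=BusRd  M[L0]=83
step 19: P0: store L2 := 46  ⟶  MII  (L2)  txn=BusRdX  M[L2]=76
step 20: P1: store L1 := 63  ⟶  IMI  (L1)  txn=BusUpgr  M[L1]=54
step 21: P2: load  L0  ⟶  SSS  (L0)  txn=∅  M[L0]=83
step 22: P2: load  L2  ⟶  SIS  (L2)  txn=BusRd+Flush  M[L2]=46
step 23: P1: store L0 := 76  ⟶  IMI  (L0)  txn=BusUpgr  M[L0]=83
step 24: P0: load  L1  ⟶  SSI  (L1)  txn=BusRd+Flush  M[L1]=63

invalidations = 3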